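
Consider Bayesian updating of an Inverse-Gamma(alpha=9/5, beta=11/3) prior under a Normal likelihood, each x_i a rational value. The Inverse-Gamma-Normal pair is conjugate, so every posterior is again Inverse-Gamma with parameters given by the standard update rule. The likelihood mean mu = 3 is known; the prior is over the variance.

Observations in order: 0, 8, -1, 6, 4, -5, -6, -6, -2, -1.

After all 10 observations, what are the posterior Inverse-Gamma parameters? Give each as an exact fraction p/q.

obs 1: x=0 → posterior Inverse-Gamma(23/10, 49/6)
obs 2: x=8 → posterior Inverse-Gamma(14/5, 62/3)
obs 3: x=-1 → posterior Inverse-Gamma(33/10, 86/3)
obs 4: x=6 → posterior Inverse-Gamma(19/5, 199/6)
obs 5: x=4 → posterior Inverse-Gamma(43/10, 101/3)
obs 6: x=-5 → posterior Inverse-Gamma(24/5, 197/3)
obs 7: x=-6 → posterior Inverse-Gamma(53/10, 637/6)
obs 8: x=-6 → posterior Inverse-Gamma(29/5, 440/3)
obs 9: x=-2 → posterior Inverse-Gamma(63/10, 955/6)
obs 10: x=-1 → posterior Inverse-Gamma(34/5, 1003/6)

alpha=34/5, beta=1003/6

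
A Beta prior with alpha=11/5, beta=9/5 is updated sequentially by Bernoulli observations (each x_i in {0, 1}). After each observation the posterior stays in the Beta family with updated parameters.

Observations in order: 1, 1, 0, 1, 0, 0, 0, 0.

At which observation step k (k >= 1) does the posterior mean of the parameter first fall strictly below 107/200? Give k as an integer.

k = 6

obs 1: x=1 → posterior Beta(16/5, 9/5)
obs 2: x=1 → posterior Beta(21/5, 9/5)
obs 3: x=0 → posterior Beta(21/5, 14/5)
obs 4: x=1 → posterior Beta(26/5, 14/5)
obs 5: x=0 → posterior Beta(26/5, 19/5)
obs 6: x=0 → posterior Beta(26/5, 24/5)
obs 7: x=0 → posterior Beta(26/5, 29/5)
obs 8: x=0 → posterior Beta(26/5, 34/5)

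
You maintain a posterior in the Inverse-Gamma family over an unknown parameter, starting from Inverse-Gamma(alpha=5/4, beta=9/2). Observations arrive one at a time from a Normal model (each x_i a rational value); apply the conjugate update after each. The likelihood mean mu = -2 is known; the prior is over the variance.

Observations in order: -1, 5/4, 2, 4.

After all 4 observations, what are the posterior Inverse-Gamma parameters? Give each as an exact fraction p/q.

obs 1: x=-1 → posterior Inverse-Gamma(7/4, 5)
obs 2: x=5/4 → posterior Inverse-Gamma(9/4, 329/32)
obs 3: x=2 → posterior Inverse-Gamma(11/4, 585/32)
obs 4: x=4 → posterior Inverse-Gamma(13/4, 1161/32)

alpha=13/4, beta=1161/32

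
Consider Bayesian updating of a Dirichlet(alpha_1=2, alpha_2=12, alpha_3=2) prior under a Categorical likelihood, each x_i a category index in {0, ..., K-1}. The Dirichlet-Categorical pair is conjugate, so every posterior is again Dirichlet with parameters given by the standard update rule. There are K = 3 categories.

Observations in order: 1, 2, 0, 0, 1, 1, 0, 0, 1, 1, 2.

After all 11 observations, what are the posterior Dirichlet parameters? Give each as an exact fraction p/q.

obs 1: x=1 → posterior Dirichlet(2, 13, 2)
obs 2: x=2 → posterior Dirichlet(2, 13, 3)
obs 3: x=0 → posterior Dirichlet(3, 13, 3)
obs 4: x=0 → posterior Dirichlet(4, 13, 3)
obs 5: x=1 → posterior Dirichlet(4, 14, 3)
obs 6: x=1 → posterior Dirichlet(4, 15, 3)
obs 7: x=0 → posterior Dirichlet(5, 15, 3)
obs 8: x=0 → posterior Dirichlet(6, 15, 3)
obs 9: x=1 → posterior Dirichlet(6, 16, 3)
obs 10: x=1 → posterior Dirichlet(6, 17, 3)
obs 11: x=2 → posterior Dirichlet(6, 17, 4)

alpha_1=6, alpha_2=17, alpha_3=4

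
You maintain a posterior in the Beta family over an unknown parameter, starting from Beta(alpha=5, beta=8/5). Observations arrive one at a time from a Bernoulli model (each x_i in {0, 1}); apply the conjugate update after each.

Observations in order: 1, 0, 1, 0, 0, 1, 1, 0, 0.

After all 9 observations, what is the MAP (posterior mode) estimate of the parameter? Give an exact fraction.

10/17

obs 1: x=1 → posterior Beta(6, 8/5)
obs 2: x=0 → posterior Beta(6, 13/5)
obs 3: x=1 → posterior Beta(7, 13/5)
obs 4: x=0 → posterior Beta(7, 18/5)
obs 5: x=0 → posterior Beta(7, 23/5)
obs 6: x=1 → posterior Beta(8, 23/5)
obs 7: x=1 → posterior Beta(9, 23/5)
obs 8: x=0 → posterior Beta(9, 28/5)
obs 9: x=0 → posterior Beta(9, 33/5)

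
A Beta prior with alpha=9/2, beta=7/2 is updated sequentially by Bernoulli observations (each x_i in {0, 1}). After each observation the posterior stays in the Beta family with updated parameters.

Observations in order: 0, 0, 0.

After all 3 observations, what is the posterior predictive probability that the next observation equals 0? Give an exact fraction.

13/22

obs 1: x=0 → posterior Beta(9/2, 9/2)
obs 2: x=0 → posterior Beta(9/2, 11/2)
obs 3: x=0 → posterior Beta(9/2, 13/2)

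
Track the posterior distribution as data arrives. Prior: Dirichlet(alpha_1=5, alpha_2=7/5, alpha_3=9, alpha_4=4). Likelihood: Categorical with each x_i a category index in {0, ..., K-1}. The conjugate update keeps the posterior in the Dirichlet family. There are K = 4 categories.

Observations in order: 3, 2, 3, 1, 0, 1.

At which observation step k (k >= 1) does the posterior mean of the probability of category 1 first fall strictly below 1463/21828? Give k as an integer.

k = 2

obs 1: x=3 → posterior Dirichlet(5, 7/5, 9, 5)
obs 2: x=2 → posterior Dirichlet(5, 7/5, 10, 5)
obs 3: x=3 → posterior Dirichlet(5, 7/5, 10, 6)
obs 4: x=1 → posterior Dirichlet(5, 12/5, 10, 6)
obs 5: x=0 → posterior Dirichlet(6, 12/5, 10, 6)
obs 6: x=1 → posterior Dirichlet(6, 17/5, 10, 6)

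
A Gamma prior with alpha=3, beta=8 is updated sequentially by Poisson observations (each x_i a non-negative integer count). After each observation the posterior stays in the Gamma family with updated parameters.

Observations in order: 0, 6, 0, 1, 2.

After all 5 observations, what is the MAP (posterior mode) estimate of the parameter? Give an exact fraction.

obs 1: x=0 → posterior Gamma(3, 9)
obs 2: x=6 → posterior Gamma(9, 10)
obs 3: x=0 → posterior Gamma(9, 11)
obs 4: x=1 → posterior Gamma(10, 12)
obs 5: x=2 → posterior Gamma(12, 13)

11/13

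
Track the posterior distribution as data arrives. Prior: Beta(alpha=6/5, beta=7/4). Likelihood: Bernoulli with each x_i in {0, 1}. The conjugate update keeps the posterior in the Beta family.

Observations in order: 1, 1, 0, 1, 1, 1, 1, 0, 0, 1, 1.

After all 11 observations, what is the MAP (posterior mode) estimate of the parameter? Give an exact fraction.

164/239

obs 1: x=1 → posterior Beta(11/5, 7/4)
obs 2: x=1 → posterior Beta(16/5, 7/4)
obs 3: x=0 → posterior Beta(16/5, 11/4)
obs 4: x=1 → posterior Beta(21/5, 11/4)
obs 5: x=1 → posterior Beta(26/5, 11/4)
obs 6: x=1 → posterior Beta(31/5, 11/4)
obs 7: x=1 → posterior Beta(36/5, 11/4)
obs 8: x=0 → posterior Beta(36/5, 15/4)
obs 9: x=0 → posterior Beta(36/5, 19/4)
obs 10: x=1 → posterior Beta(41/5, 19/4)
obs 11: x=1 → posterior Beta(46/5, 19/4)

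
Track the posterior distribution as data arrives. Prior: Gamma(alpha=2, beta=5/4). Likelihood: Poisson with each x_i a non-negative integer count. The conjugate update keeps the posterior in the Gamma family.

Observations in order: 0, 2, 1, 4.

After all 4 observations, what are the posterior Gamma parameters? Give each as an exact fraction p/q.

obs 1: x=0 → posterior Gamma(2, 9/4)
obs 2: x=2 → posterior Gamma(4, 13/4)
obs 3: x=1 → posterior Gamma(5, 17/4)
obs 4: x=4 → posterior Gamma(9, 21/4)

alpha=9, beta=21/4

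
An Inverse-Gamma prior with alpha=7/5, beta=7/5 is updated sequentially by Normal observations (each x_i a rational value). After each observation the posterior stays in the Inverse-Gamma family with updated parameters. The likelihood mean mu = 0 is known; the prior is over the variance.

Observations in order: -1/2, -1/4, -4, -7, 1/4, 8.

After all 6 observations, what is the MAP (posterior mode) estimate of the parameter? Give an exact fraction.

5287/432

obs 1: x=-1/2 → posterior Inverse-Gamma(19/10, 61/40)
obs 2: x=-1/4 → posterior Inverse-Gamma(12/5, 249/160)
obs 3: x=-4 → posterior Inverse-Gamma(29/10, 1529/160)
obs 4: x=-7 → posterior Inverse-Gamma(17/5, 5449/160)
obs 5: x=1/4 → posterior Inverse-Gamma(39/10, 2727/80)
obs 6: x=8 → posterior Inverse-Gamma(22/5, 5287/80)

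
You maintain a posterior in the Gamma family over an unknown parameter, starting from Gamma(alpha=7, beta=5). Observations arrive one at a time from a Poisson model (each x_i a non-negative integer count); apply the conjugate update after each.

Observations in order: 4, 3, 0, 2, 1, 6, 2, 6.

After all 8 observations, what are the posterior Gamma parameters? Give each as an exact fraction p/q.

obs 1: x=4 → posterior Gamma(11, 6)
obs 2: x=3 → posterior Gamma(14, 7)
obs 3: x=0 → posterior Gamma(14, 8)
obs 4: x=2 → posterior Gamma(16, 9)
obs 5: x=1 → posterior Gamma(17, 10)
obs 6: x=6 → posterior Gamma(23, 11)
obs 7: x=2 → posterior Gamma(25, 12)
obs 8: x=6 → posterior Gamma(31, 13)

alpha=31, beta=13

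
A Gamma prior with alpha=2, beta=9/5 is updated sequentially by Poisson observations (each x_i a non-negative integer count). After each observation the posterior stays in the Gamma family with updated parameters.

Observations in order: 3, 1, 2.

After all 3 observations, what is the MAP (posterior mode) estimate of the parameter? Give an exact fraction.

35/24

obs 1: x=3 → posterior Gamma(5, 14/5)
obs 2: x=1 → posterior Gamma(6, 19/5)
obs 3: x=2 → posterior Gamma(8, 24/5)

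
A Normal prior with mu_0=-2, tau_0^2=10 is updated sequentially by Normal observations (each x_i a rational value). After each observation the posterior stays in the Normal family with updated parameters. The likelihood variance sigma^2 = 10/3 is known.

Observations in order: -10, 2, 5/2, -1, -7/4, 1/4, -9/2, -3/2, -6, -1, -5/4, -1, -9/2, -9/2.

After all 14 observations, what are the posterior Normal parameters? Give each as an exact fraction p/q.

mu_0=-395/172, tau_0^2=10/43

obs 1: x=-10 → posterior Normal(-8, 5/2)
obs 2: x=2 → posterior Normal(-26/7, 10/7)
obs 3: x=5/2 → posterior Normal(-37/20, 1)
obs 4: x=-1 → posterior Normal(-43/26, 10/13)
obs 5: x=-7/4 → posterior Normal(-107/64, 5/8)
obs 6: x=1/4 → posterior Normal(-26/19, 10/19)
obs 7: x=-9/2 → posterior Normal(-79/44, 5/11)
obs 8: x=-3/2 → posterior Normal(-44/25, 2/5)
obs 9: x=-6 → posterior Normal(-31/14, 5/14)
obs 10: x=-1 → posterior Normal(-65/31, 10/31)
obs 11: x=-5/4 → posterior Normal(-275/136, 5/17)
obs 12: x=-1 → posterior Normal(-287/148, 10/37)
obs 13: x=-9/2 → posterior Normal(-341/160, 1/4)
obs 14: x=-9/2 → posterior Normal(-395/172, 10/43)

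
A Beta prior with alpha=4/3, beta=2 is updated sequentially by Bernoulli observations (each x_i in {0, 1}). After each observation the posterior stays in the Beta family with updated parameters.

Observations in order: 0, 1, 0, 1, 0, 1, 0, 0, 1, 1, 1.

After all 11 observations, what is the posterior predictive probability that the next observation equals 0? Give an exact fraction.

obs 1: x=0 → posterior Beta(4/3, 3)
obs 2: x=1 → posterior Beta(7/3, 3)
obs 3: x=0 → posterior Beta(7/3, 4)
obs 4: x=1 → posterior Beta(10/3, 4)
obs 5: x=0 → posterior Beta(10/3, 5)
obs 6: x=1 → posterior Beta(13/3, 5)
obs 7: x=0 → posterior Beta(13/3, 6)
obs 8: x=0 → posterior Beta(13/3, 7)
obs 9: x=1 → posterior Beta(16/3, 7)
obs 10: x=1 → posterior Beta(19/3, 7)
obs 11: x=1 → posterior Beta(22/3, 7)

21/43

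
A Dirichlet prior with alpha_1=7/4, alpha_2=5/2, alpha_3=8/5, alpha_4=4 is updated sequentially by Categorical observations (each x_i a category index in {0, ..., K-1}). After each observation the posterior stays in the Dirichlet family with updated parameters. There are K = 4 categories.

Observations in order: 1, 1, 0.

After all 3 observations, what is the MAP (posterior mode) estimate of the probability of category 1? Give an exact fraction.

70/177

obs 1: x=1 → posterior Dirichlet(7/4, 7/2, 8/5, 4)
obs 2: x=1 → posterior Dirichlet(7/4, 9/2, 8/5, 4)
obs 3: x=0 → posterior Dirichlet(11/4, 9/2, 8/5, 4)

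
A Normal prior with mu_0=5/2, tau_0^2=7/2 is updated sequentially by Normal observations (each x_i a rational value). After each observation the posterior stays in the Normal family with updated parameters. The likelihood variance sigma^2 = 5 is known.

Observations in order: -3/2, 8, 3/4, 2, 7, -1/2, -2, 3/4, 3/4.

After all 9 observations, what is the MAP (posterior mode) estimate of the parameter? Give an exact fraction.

527/292

obs 1: x=-3/2 → posterior Normal(29/34, 35/17)
obs 2: x=8 → posterior Normal(47/16, 35/24)
obs 3: x=3/4 → posterior Normal(303/124, 35/31)
obs 4: x=2 → posterior Normal(359/152, 35/38)
obs 5: x=7 → posterior Normal(37/12, 7/9)
obs 6: x=-1/2 → posterior Normal(541/208, 35/52)
obs 7: x=-2 → posterior Normal(485/236, 35/59)
obs 8: x=3/4 → posterior Normal(23/12, 35/66)
obs 9: x=3/4 → posterior Normal(527/292, 35/73)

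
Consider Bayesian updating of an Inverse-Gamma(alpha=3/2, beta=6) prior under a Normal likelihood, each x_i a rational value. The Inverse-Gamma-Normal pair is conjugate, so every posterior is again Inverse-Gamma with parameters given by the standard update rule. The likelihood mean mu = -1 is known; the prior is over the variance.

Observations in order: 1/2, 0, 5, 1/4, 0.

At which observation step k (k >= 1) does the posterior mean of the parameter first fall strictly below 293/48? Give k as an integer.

obs 1: x=1/2 → posterior Inverse-Gamma(2, 57/8)
obs 2: x=0 → posterior Inverse-Gamma(5/2, 61/8)
obs 3: x=5 → posterior Inverse-Gamma(3, 205/8)
obs 4: x=1/4 → posterior Inverse-Gamma(7/2, 845/32)
obs 5: x=0 → posterior Inverse-Gamma(4, 861/32)

k = 2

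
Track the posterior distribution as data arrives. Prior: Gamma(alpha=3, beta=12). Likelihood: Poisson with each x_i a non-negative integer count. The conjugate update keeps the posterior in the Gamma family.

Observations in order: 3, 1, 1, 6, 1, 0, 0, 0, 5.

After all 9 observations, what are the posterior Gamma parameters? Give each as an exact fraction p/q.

obs 1: x=3 → posterior Gamma(6, 13)
obs 2: x=1 → posterior Gamma(7, 14)
obs 3: x=1 → posterior Gamma(8, 15)
obs 4: x=6 → posterior Gamma(14, 16)
obs 5: x=1 → posterior Gamma(15, 17)
obs 6: x=0 → posterior Gamma(15, 18)
obs 7: x=0 → posterior Gamma(15, 19)
obs 8: x=0 → posterior Gamma(15, 20)
obs 9: x=5 → posterior Gamma(20, 21)

alpha=20, beta=21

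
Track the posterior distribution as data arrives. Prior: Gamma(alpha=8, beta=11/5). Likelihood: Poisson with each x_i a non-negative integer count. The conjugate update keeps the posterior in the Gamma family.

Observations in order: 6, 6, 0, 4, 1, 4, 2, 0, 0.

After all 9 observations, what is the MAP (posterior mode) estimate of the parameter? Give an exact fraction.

75/28

obs 1: x=6 → posterior Gamma(14, 16/5)
obs 2: x=6 → posterior Gamma(20, 21/5)
obs 3: x=0 → posterior Gamma(20, 26/5)
obs 4: x=4 → posterior Gamma(24, 31/5)
obs 5: x=1 → posterior Gamma(25, 36/5)
obs 6: x=4 → posterior Gamma(29, 41/5)
obs 7: x=2 → posterior Gamma(31, 46/5)
obs 8: x=0 → posterior Gamma(31, 51/5)
obs 9: x=0 → posterior Gamma(31, 56/5)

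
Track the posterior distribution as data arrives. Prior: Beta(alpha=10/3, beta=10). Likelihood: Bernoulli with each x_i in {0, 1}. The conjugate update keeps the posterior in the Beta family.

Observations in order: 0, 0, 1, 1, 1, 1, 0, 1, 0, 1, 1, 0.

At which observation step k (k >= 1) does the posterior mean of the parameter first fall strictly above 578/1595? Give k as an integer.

k = 6

obs 1: x=0 → posterior Beta(10/3, 11)
obs 2: x=0 → posterior Beta(10/3, 12)
obs 3: x=1 → posterior Beta(13/3, 12)
obs 4: x=1 → posterior Beta(16/3, 12)
obs 5: x=1 → posterior Beta(19/3, 12)
obs 6: x=1 → posterior Beta(22/3, 12)
obs 7: x=0 → posterior Beta(22/3, 13)
obs 8: x=1 → posterior Beta(25/3, 13)
obs 9: x=0 → posterior Beta(25/3, 14)
obs 10: x=1 → posterior Beta(28/3, 14)
obs 11: x=1 → posterior Beta(31/3, 14)
obs 12: x=0 → posterior Beta(31/3, 15)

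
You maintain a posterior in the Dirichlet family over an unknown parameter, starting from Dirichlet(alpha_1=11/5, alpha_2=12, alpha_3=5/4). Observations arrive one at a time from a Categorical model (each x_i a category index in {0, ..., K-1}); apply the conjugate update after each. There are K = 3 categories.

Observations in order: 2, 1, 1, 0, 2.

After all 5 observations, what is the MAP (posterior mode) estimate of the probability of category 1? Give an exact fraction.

obs 1: x=2 → posterior Dirichlet(11/5, 12, 9/4)
obs 2: x=1 → posterior Dirichlet(11/5, 13, 9/4)
obs 3: x=1 → posterior Dirichlet(11/5, 14, 9/4)
obs 4: x=0 → posterior Dirichlet(16/5, 14, 9/4)
obs 5: x=2 → posterior Dirichlet(16/5, 14, 13/4)

260/349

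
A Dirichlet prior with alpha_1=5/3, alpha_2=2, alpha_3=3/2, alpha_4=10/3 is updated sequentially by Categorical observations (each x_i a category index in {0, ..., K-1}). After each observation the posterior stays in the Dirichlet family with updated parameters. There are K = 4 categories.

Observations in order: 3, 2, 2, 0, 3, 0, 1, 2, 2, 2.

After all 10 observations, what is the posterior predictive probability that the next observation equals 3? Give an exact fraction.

obs 1: x=3 → posterior Dirichlet(5/3, 2, 3/2, 13/3)
obs 2: x=2 → posterior Dirichlet(5/3, 2, 5/2, 13/3)
obs 3: x=2 → posterior Dirichlet(5/3, 2, 7/2, 13/3)
obs 4: x=0 → posterior Dirichlet(8/3, 2, 7/2, 13/3)
obs 5: x=3 → posterior Dirichlet(8/3, 2, 7/2, 16/3)
obs 6: x=0 → posterior Dirichlet(11/3, 2, 7/2, 16/3)
obs 7: x=1 → posterior Dirichlet(11/3, 3, 7/2, 16/3)
obs 8: x=2 → posterior Dirichlet(11/3, 3, 9/2, 16/3)
obs 9: x=2 → posterior Dirichlet(11/3, 3, 11/2, 16/3)
obs 10: x=2 → posterior Dirichlet(11/3, 3, 13/2, 16/3)

32/111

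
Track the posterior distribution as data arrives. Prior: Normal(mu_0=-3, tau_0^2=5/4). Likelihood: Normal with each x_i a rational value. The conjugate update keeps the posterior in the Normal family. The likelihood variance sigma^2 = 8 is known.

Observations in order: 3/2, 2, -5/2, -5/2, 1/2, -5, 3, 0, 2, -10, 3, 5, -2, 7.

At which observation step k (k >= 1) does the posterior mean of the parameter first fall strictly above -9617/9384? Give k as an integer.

obs 1: x=3/2 → posterior Normal(-177/74, 40/37)
obs 2: x=2 → posterior Normal(-157/84, 20/21)
obs 3: x=-5/2 → posterior Normal(-91/47, 40/47)
obs 4: x=-5/2 → posterior Normal(-207/104, 10/13)
obs 5: x=1/2 → posterior Normal(-101/57, 40/57)
obs 6: x=-5 → posterior Normal(-63/31, 20/31)
obs 7: x=3 → posterior Normal(-111/67, 40/67)
obs 8: x=0 → posterior Normal(-37/24, 5/9)
obs 9: x=2 → posterior Normal(-101/77, 40/77)
obs 10: x=-10 → posterior Normal(-151/82, 20/41)
obs 11: x=3 → posterior Normal(-136/87, 40/87)
obs 12: x=5 → posterior Normal(-111/92, 10/23)
obs 13: x=-2 → posterior Normal(-121/97, 40/97)
obs 14: x=7 → posterior Normal(-43/51, 20/51)

k = 14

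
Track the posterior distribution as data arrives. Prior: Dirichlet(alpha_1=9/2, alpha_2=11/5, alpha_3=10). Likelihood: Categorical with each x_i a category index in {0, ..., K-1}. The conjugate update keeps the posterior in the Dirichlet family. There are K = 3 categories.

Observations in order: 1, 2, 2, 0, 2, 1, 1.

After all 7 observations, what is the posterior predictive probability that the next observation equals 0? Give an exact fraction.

obs 1: x=1 → posterior Dirichlet(9/2, 16/5, 10)
obs 2: x=2 → posterior Dirichlet(9/2, 16/5, 11)
obs 3: x=2 → posterior Dirichlet(9/2, 16/5, 12)
obs 4: x=0 → posterior Dirichlet(11/2, 16/5, 12)
obs 5: x=2 → posterior Dirichlet(11/2, 16/5, 13)
obs 6: x=1 → posterior Dirichlet(11/2, 21/5, 13)
obs 7: x=1 → posterior Dirichlet(11/2, 26/5, 13)

55/237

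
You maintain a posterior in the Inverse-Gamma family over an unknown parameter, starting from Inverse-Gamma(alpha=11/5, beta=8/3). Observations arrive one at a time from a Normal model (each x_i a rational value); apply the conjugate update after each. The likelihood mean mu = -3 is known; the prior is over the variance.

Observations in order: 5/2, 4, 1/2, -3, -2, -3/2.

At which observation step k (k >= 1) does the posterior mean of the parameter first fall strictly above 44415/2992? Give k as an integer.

k = 2

obs 1: x=5/2 → posterior Inverse-Gamma(27/10, 427/24)
obs 2: x=4 → posterior Inverse-Gamma(16/5, 1015/24)
obs 3: x=1/2 → posterior Inverse-Gamma(37/10, 581/12)
obs 4: x=-3 → posterior Inverse-Gamma(21/5, 581/12)
obs 5: x=-2 → posterior Inverse-Gamma(47/10, 587/12)
obs 6: x=-3/2 → posterior Inverse-Gamma(26/5, 1201/24)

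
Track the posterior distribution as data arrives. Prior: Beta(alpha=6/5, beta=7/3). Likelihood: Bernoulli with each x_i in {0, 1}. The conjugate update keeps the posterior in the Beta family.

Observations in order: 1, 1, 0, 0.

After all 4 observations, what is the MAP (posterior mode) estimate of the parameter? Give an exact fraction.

obs 1: x=1 → posterior Beta(11/5, 7/3)
obs 2: x=1 → posterior Beta(16/5, 7/3)
obs 3: x=0 → posterior Beta(16/5, 10/3)
obs 4: x=0 → posterior Beta(16/5, 13/3)

33/83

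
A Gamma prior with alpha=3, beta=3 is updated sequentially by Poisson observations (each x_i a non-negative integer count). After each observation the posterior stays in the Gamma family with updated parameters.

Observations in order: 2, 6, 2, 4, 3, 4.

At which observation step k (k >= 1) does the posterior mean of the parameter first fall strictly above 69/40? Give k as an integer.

k = 2

obs 1: x=2 → posterior Gamma(5, 4)
obs 2: x=6 → posterior Gamma(11, 5)
obs 3: x=2 → posterior Gamma(13, 6)
obs 4: x=4 → posterior Gamma(17, 7)
obs 5: x=3 → posterior Gamma(20, 8)
obs 6: x=4 → posterior Gamma(24, 9)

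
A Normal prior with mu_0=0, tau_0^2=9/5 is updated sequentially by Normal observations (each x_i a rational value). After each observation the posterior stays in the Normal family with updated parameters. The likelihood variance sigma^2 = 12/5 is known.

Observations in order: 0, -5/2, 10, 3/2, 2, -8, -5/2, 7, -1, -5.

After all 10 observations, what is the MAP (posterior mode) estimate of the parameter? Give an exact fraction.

obs 1: x=0 → posterior Normal(0, 36/35)
obs 2: x=-5/2 → posterior Normal(-3/4, 18/25)
obs 3: x=10 → posterior Normal(45/26, 36/65)
obs 4: x=3/2 → posterior Normal(27/16, 9/20)
obs 5: x=2 → posterior Normal(33/19, 36/95)
obs 6: x=-8 → posterior Normal(9/22, 18/55)
obs 7: x=-5/2 → posterior Normal(3/50, 36/125)
obs 8: x=7 → posterior Normal(45/56, 9/35)
obs 9: x=-1 → posterior Normal(39/62, 36/155)
obs 10: x=-5 → posterior Normal(9/68, 18/85)

9/68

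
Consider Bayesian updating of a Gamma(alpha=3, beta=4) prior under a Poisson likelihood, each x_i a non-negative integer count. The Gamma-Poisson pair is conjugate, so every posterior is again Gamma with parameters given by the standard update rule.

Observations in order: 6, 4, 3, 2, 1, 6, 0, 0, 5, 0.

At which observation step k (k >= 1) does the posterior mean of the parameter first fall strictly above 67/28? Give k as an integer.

obs 1: x=6 → posterior Gamma(9, 5)
obs 2: x=4 → posterior Gamma(13, 6)
obs 3: x=3 → posterior Gamma(16, 7)
obs 4: x=2 → posterior Gamma(18, 8)
obs 5: x=1 → posterior Gamma(19, 9)
obs 6: x=6 → posterior Gamma(25, 10)
obs 7: x=0 → posterior Gamma(25, 11)
obs 8: x=0 → posterior Gamma(25, 12)
obs 9: x=5 → posterior Gamma(30, 13)
obs 10: x=0 → posterior Gamma(30, 14)

k = 6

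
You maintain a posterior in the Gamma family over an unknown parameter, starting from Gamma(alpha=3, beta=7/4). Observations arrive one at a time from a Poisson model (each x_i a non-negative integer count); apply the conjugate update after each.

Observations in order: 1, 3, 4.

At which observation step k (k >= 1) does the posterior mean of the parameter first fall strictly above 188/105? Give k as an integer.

obs 1: x=1 → posterior Gamma(4, 11/4)
obs 2: x=3 → posterior Gamma(7, 15/4)
obs 3: x=4 → posterior Gamma(11, 19/4)

k = 2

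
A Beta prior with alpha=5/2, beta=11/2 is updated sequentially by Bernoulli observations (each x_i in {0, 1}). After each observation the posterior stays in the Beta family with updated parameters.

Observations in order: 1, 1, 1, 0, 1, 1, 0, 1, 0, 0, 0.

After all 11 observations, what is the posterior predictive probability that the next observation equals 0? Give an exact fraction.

obs 1: x=1 → posterior Beta(7/2, 11/2)
obs 2: x=1 → posterior Beta(9/2, 11/2)
obs 3: x=1 → posterior Beta(11/2, 11/2)
obs 4: x=0 → posterior Beta(11/2, 13/2)
obs 5: x=1 → posterior Beta(13/2, 13/2)
obs 6: x=1 → posterior Beta(15/2, 13/2)
obs 7: x=0 → posterior Beta(15/2, 15/2)
obs 8: x=1 → posterior Beta(17/2, 15/2)
obs 9: x=0 → posterior Beta(17/2, 17/2)
obs 10: x=0 → posterior Beta(17/2, 19/2)
obs 11: x=0 → posterior Beta(17/2, 21/2)

21/38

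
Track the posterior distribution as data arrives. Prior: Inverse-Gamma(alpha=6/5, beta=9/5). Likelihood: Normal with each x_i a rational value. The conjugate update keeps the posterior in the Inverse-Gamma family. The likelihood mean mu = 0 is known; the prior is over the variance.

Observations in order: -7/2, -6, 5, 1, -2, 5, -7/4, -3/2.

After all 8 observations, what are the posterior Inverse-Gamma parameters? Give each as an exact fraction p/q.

obs 1: x=-7/2 → posterior Inverse-Gamma(17/10, 317/40)
obs 2: x=-6 → posterior Inverse-Gamma(11/5, 1037/40)
obs 3: x=5 → posterior Inverse-Gamma(27/10, 1537/40)
obs 4: x=1 → posterior Inverse-Gamma(16/5, 1557/40)
obs 5: x=-2 → posterior Inverse-Gamma(37/10, 1637/40)
obs 6: x=5 → posterior Inverse-Gamma(21/5, 2137/40)
obs 7: x=-7/4 → posterior Inverse-Gamma(47/10, 8793/160)
obs 8: x=-3/2 → posterior Inverse-Gamma(26/5, 8973/160)

alpha=26/5, beta=8973/160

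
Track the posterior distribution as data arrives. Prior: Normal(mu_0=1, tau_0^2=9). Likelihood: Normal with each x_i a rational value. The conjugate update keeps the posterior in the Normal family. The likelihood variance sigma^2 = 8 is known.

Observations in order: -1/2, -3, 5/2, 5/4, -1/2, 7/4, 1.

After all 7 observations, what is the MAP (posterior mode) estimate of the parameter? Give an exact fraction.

61/142

obs 1: x=-1/2 → posterior Normal(7/34, 72/17)
obs 2: x=-3 → posterior Normal(-47/52, 36/13)
obs 3: x=5/2 → posterior Normal(-1/35, 72/35)
obs 4: x=5/4 → posterior Normal(41/176, 18/11)
obs 5: x=-1/2 → posterior Normal(23/212, 72/53)
obs 6: x=7/4 → posterior Normal(43/124, 36/31)
obs 7: x=1 → posterior Normal(61/142, 72/71)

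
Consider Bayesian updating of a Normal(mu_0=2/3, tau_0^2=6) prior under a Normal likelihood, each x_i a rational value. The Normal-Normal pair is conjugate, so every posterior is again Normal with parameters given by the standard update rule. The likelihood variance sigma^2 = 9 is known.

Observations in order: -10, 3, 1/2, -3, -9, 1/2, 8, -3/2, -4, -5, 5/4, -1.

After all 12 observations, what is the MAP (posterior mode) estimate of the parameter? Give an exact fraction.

-77/54

obs 1: x=-10 → posterior Normal(-18/5, 18/5)
obs 2: x=3 → posterior Normal(-12/7, 18/7)
obs 3: x=1/2 → posterior Normal(-11/9, 2)
obs 4: x=-3 → posterior Normal(-17/11, 18/11)
obs 5: x=-9 → posterior Normal(-35/13, 18/13)
obs 6: x=1/2 → posterior Normal(-34/15, 6/5)
obs 7: x=8 → posterior Normal(-18/17, 18/17)
obs 8: x=-3/2 → posterior Normal(-21/19, 18/19)
obs 9: x=-4 → posterior Normal(-29/21, 6/7)
obs 10: x=-5 → posterior Normal(-39/23, 18/23)
obs 11: x=5/4 → posterior Normal(-73/50, 18/25)
obs 12: x=-1 → posterior Normal(-77/54, 2/3)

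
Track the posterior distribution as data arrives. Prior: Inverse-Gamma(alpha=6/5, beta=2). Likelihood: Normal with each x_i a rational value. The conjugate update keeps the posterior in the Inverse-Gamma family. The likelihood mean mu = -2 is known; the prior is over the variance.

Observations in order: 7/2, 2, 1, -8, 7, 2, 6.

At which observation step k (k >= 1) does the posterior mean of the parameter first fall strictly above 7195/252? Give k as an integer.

k = 5

obs 1: x=7/2 → posterior Inverse-Gamma(17/10, 137/8)
obs 2: x=2 → posterior Inverse-Gamma(11/5, 201/8)
obs 3: x=1 → posterior Inverse-Gamma(27/10, 237/8)
obs 4: x=-8 → posterior Inverse-Gamma(16/5, 381/8)
obs 5: x=7 → posterior Inverse-Gamma(37/10, 705/8)
obs 6: x=2 → posterior Inverse-Gamma(21/5, 769/8)
obs 7: x=6 → posterior Inverse-Gamma(47/10, 1025/8)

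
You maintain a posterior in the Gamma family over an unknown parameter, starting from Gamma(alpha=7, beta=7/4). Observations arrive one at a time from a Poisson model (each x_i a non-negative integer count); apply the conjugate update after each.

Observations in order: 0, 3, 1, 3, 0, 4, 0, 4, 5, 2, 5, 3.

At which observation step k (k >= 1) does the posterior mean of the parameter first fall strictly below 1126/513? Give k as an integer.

obs 1: x=0 → posterior Gamma(7, 11/4)
obs 2: x=3 → posterior Gamma(10, 15/4)
obs 3: x=1 → posterior Gamma(11, 19/4)
obs 4: x=3 → posterior Gamma(14, 23/4)
obs 5: x=0 → posterior Gamma(14, 27/4)
obs 6: x=4 → posterior Gamma(18, 31/4)
obs 7: x=0 → posterior Gamma(18, 35/4)
obs 8: x=4 → posterior Gamma(22, 39/4)
obs 9: x=5 → posterior Gamma(27, 43/4)
obs 10: x=2 → posterior Gamma(29, 47/4)
obs 11: x=5 → posterior Gamma(34, 51/4)
obs 12: x=3 → posterior Gamma(37, 55/4)

k = 5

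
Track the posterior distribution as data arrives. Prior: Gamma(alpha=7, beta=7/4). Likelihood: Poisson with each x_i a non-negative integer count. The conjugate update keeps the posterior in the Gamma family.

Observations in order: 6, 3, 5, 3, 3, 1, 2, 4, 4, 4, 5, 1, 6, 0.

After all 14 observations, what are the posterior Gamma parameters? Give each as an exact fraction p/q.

obs 1: x=6 → posterior Gamma(13, 11/4)
obs 2: x=3 → posterior Gamma(16, 15/4)
obs 3: x=5 → posterior Gamma(21, 19/4)
obs 4: x=3 → posterior Gamma(24, 23/4)
obs 5: x=3 → posterior Gamma(27, 27/4)
obs 6: x=1 → posterior Gamma(28, 31/4)
obs 7: x=2 → posterior Gamma(30, 35/4)
obs 8: x=4 → posterior Gamma(34, 39/4)
obs 9: x=4 → posterior Gamma(38, 43/4)
obs 10: x=4 → posterior Gamma(42, 47/4)
obs 11: x=5 → posterior Gamma(47, 51/4)
obs 12: x=1 → posterior Gamma(48, 55/4)
obs 13: x=6 → posterior Gamma(54, 59/4)
obs 14: x=0 → posterior Gamma(54, 63/4)

alpha=54, beta=63/4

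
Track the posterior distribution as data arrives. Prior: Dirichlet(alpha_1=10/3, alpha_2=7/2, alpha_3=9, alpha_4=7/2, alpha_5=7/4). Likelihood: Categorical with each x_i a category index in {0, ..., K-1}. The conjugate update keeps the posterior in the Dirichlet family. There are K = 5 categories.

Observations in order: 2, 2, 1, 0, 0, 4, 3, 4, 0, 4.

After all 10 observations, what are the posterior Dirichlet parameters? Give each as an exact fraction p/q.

obs 1: x=2 → posterior Dirichlet(10/3, 7/2, 10, 7/2, 7/4)
obs 2: x=2 → posterior Dirichlet(10/3, 7/2, 11, 7/2, 7/4)
obs 3: x=1 → posterior Dirichlet(10/3, 9/2, 11, 7/2, 7/4)
obs 4: x=0 → posterior Dirichlet(13/3, 9/2, 11, 7/2, 7/4)
obs 5: x=0 → posterior Dirichlet(16/3, 9/2, 11, 7/2, 7/4)
obs 6: x=4 → posterior Dirichlet(16/3, 9/2, 11, 7/2, 11/4)
obs 7: x=3 → posterior Dirichlet(16/3, 9/2, 11, 9/2, 11/4)
obs 8: x=4 → posterior Dirichlet(16/3, 9/2, 11, 9/2, 15/4)
obs 9: x=0 → posterior Dirichlet(19/3, 9/2, 11, 9/2, 15/4)
obs 10: x=4 → posterior Dirichlet(19/3, 9/2, 11, 9/2, 19/4)

alpha_1=19/3, alpha_2=9/2, alpha_3=11, alpha_4=9/2, alpha_5=19/4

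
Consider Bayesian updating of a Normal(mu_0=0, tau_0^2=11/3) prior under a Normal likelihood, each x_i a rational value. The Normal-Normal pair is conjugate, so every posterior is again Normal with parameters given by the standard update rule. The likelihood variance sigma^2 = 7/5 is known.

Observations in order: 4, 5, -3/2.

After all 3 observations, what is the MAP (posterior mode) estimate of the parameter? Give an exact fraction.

275/124

obs 1: x=4 → posterior Normal(55/19, 77/76)
obs 2: x=5 → posterior Normal(495/131, 77/131)
obs 3: x=-3/2 → posterior Normal(275/124, 77/186)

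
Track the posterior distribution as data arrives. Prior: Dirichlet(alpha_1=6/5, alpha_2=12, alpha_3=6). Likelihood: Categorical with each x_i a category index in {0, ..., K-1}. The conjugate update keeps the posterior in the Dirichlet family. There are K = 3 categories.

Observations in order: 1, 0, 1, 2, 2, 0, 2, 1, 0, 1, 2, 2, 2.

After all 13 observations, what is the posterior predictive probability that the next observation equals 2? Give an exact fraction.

60/161

obs 1: x=1 → posterior Dirichlet(6/5, 13, 6)
obs 2: x=0 → posterior Dirichlet(11/5, 13, 6)
obs 3: x=1 → posterior Dirichlet(11/5, 14, 6)
obs 4: x=2 → posterior Dirichlet(11/5, 14, 7)
obs 5: x=2 → posterior Dirichlet(11/5, 14, 8)
obs 6: x=0 → posterior Dirichlet(16/5, 14, 8)
obs 7: x=2 → posterior Dirichlet(16/5, 14, 9)
obs 8: x=1 → posterior Dirichlet(16/5, 15, 9)
obs 9: x=0 → posterior Dirichlet(21/5, 15, 9)
obs 10: x=1 → posterior Dirichlet(21/5, 16, 9)
obs 11: x=2 → posterior Dirichlet(21/5, 16, 10)
obs 12: x=2 → posterior Dirichlet(21/5, 16, 11)
obs 13: x=2 → posterior Dirichlet(21/5, 16, 12)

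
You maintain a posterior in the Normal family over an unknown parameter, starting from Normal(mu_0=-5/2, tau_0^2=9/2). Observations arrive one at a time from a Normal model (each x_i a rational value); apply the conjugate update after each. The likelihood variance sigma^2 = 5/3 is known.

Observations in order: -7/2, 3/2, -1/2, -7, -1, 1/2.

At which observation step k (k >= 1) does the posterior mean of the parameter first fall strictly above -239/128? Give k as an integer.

k = 2

obs 1: x=-7/2 → posterior Normal(-239/74, 45/37)
obs 2: x=3/2 → posterior Normal(-79/64, 45/64)
obs 3: x=-1/2 → posterior Normal(-185/182, 45/91)
obs 4: x=-7 → posterior Normal(-563/236, 45/118)
obs 5: x=-1 → posterior Normal(-617/290, 9/29)
obs 6: x=1/2 → posterior Normal(-295/172, 45/172)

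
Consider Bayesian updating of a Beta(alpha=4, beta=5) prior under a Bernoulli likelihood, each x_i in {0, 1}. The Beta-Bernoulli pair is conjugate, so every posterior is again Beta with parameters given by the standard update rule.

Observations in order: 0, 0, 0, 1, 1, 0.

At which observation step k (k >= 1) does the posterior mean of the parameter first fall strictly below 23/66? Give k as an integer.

obs 1: x=0 → posterior Beta(4, 6)
obs 2: x=0 → posterior Beta(4, 7)
obs 3: x=0 → posterior Beta(4, 8)
obs 4: x=1 → posterior Beta(5, 8)
obs 5: x=1 → posterior Beta(6, 8)
obs 6: x=0 → posterior Beta(6, 9)

k = 3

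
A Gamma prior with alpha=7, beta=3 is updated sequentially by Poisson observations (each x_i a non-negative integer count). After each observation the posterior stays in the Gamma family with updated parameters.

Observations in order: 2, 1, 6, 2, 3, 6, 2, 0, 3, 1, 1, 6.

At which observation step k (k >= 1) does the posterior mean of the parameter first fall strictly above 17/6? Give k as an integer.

obs 1: x=2 → posterior Gamma(9, 4)
obs 2: x=1 → posterior Gamma(10, 5)
obs 3: x=6 → posterior Gamma(16, 6)
obs 4: x=2 → posterior Gamma(18, 7)
obs 5: x=3 → posterior Gamma(21, 8)
obs 6: x=6 → posterior Gamma(27, 9)
obs 7: x=2 → posterior Gamma(29, 10)
obs 8: x=0 → posterior Gamma(29, 11)
obs 9: x=3 → posterior Gamma(32, 12)
obs 10: x=1 → posterior Gamma(33, 13)
obs 11: x=1 → posterior Gamma(34, 14)
obs 12: x=6 → posterior Gamma(40, 15)

k = 6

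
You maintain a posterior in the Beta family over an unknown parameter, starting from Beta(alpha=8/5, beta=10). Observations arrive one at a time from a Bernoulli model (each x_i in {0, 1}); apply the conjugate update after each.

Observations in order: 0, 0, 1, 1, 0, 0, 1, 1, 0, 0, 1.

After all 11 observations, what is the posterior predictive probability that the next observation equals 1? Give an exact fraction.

obs 1: x=0 → posterior Beta(8/5, 11)
obs 2: x=0 → posterior Beta(8/5, 12)
obs 3: x=1 → posterior Beta(13/5, 12)
obs 4: x=1 → posterior Beta(18/5, 12)
obs 5: x=0 → posterior Beta(18/5, 13)
obs 6: x=0 → posterior Beta(18/5, 14)
obs 7: x=1 → posterior Beta(23/5, 14)
obs 8: x=1 → posterior Beta(28/5, 14)
obs 9: x=0 → posterior Beta(28/5, 15)
obs 10: x=0 → posterior Beta(28/5, 16)
obs 11: x=1 → posterior Beta(33/5, 16)

33/113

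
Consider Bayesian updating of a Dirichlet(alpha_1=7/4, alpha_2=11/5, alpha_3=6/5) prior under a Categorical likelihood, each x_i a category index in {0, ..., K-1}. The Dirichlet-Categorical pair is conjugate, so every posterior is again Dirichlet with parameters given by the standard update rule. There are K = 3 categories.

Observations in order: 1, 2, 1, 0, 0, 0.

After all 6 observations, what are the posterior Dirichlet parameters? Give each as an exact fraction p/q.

obs 1: x=1 → posterior Dirichlet(7/4, 16/5, 6/5)
obs 2: x=2 → posterior Dirichlet(7/4, 16/5, 11/5)
obs 3: x=1 → posterior Dirichlet(7/4, 21/5, 11/5)
obs 4: x=0 → posterior Dirichlet(11/4, 21/5, 11/5)
obs 5: x=0 → posterior Dirichlet(15/4, 21/5, 11/5)
obs 6: x=0 → posterior Dirichlet(19/4, 21/5, 11/5)

alpha_1=19/4, alpha_2=21/5, alpha_3=11/5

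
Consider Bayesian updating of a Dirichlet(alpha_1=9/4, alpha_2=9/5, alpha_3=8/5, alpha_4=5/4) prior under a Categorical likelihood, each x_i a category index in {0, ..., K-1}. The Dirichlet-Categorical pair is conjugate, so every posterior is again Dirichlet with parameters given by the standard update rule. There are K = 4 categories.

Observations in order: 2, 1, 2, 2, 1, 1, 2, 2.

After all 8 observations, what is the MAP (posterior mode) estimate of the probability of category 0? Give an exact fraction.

25/218

obs 1: x=2 → posterior Dirichlet(9/4, 9/5, 13/5, 5/4)
obs 2: x=1 → posterior Dirichlet(9/4, 14/5, 13/5, 5/4)
obs 3: x=2 → posterior Dirichlet(9/4, 14/5, 18/5, 5/4)
obs 4: x=2 → posterior Dirichlet(9/4, 14/5, 23/5, 5/4)
obs 5: x=1 → posterior Dirichlet(9/4, 19/5, 23/5, 5/4)
obs 6: x=1 → posterior Dirichlet(9/4, 24/5, 23/5, 5/4)
obs 7: x=2 → posterior Dirichlet(9/4, 24/5, 28/5, 5/4)
obs 8: x=2 → posterior Dirichlet(9/4, 24/5, 33/5, 5/4)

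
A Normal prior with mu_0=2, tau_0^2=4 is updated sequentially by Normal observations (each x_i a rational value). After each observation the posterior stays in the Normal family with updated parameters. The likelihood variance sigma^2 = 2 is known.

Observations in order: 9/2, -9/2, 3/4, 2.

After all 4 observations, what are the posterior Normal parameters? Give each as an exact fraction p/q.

mu_0=5/6, tau_0^2=4/9

obs 1: x=9/2 → posterior Normal(11/3, 4/3)
obs 2: x=-9/2 → posterior Normal(2/5, 4/5)
obs 3: x=3/4 → posterior Normal(1/2, 4/7)
obs 4: x=2 → posterior Normal(5/6, 4/9)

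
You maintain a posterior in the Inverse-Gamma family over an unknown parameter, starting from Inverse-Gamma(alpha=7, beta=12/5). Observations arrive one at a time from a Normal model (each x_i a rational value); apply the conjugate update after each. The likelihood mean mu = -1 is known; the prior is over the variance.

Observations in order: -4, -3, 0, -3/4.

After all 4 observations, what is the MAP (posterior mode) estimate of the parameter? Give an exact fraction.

1509/1600

obs 1: x=-4 → posterior Inverse-Gamma(15/2, 69/10)
obs 2: x=-3 → posterior Inverse-Gamma(8, 89/10)
obs 3: x=0 → posterior Inverse-Gamma(17/2, 47/5)
obs 4: x=-3/4 → posterior Inverse-Gamma(9, 1509/160)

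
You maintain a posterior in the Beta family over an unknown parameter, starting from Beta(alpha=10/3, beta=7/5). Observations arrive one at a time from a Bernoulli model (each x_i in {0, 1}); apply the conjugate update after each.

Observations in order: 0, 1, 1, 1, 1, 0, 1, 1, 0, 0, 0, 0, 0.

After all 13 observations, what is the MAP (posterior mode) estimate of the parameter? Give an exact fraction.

obs 1: x=0 → posterior Beta(10/3, 12/5)
obs 2: x=1 → posterior Beta(13/3, 12/5)
obs 3: x=1 → posterior Beta(16/3, 12/5)
obs 4: x=1 → posterior Beta(19/3, 12/5)
obs 5: x=1 → posterior Beta(22/3, 12/5)
obs 6: x=0 → posterior Beta(22/3, 17/5)
obs 7: x=1 → posterior Beta(25/3, 17/5)
obs 8: x=1 → posterior Beta(28/3, 17/5)
obs 9: x=0 → posterior Beta(28/3, 22/5)
obs 10: x=0 → posterior Beta(28/3, 27/5)
obs 11: x=0 → posterior Beta(28/3, 32/5)
obs 12: x=0 → posterior Beta(28/3, 37/5)
obs 13: x=0 → posterior Beta(28/3, 42/5)

125/236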